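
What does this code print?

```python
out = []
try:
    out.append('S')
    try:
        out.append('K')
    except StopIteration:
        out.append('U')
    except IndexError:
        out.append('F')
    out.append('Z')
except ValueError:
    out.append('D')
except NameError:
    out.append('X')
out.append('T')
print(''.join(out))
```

Execution trace: 'S' (try body) → 'K' (inner try body, no exception) → 'Z' (try body, no exception) → 'T' (after the try/except). Output: SKZT

Answer: SKZT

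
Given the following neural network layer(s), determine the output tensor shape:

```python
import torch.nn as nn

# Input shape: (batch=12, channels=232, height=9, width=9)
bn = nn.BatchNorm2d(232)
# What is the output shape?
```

Input: (12, 232, 9, 9) -> Output: (12, 232, 9, 9)

Answer: (12, 232, 9, 9)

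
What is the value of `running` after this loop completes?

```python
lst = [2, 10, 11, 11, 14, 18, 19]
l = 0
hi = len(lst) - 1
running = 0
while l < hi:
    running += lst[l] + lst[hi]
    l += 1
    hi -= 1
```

Sum of pairs from ends
`running` takes the values: 0 → 21 → 49 → 74

Answer: 74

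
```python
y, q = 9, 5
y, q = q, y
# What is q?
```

Trace:
`y, q = 9, 5` → y = 9; q = 5
`y, q = q, y` → y = 5; q = 9
So q = 9

Answer: 9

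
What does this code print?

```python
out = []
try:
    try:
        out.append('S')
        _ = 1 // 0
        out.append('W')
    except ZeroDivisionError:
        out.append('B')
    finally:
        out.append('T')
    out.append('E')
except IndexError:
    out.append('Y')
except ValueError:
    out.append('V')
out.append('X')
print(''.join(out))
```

Execution trace: 'S' (inner try body) → 'B' (inner except ZeroDivisionError) → 'T' (inner finally) → 'E' (try body, no exception) → 'X' (after the try/except). Output: SBTEX

Answer: SBTEX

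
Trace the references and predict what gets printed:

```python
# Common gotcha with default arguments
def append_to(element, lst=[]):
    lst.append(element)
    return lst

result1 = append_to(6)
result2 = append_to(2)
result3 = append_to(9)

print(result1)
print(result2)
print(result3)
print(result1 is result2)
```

Key concept: mutable default argument gotcha.
Step by step:
`result1 = append_to(6)` → result1 = [6]
`result2 = append_to(2)` → result1 = [6, 2] (same object as result2); result2 = [6, 2] (same object as result1)
`result3 = append_to(9)` → result1 = [6, 2, 9] (same object as result2, result3); result2 = [6, 2, 9] (same object as result1, result3); result3 = [6, 2, 9] (same object as result1, result2)
`print(result1)` → prints [6, 2, 9]
`print(result2)` → prints [6, 2, 9]
`print(result3)` → prints [6, 2, 9]
`print(result1 is result2)` → prints True

Answer:
[6, 2, 9]
[6, 2, 9]
[6, 2, 9]
True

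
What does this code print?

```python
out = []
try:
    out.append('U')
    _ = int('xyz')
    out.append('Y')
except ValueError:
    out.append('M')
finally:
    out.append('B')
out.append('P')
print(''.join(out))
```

Execution trace: 'U' (try body) → 'M' (except ValueError) → 'B' (finally) → 'P' (after the try/except). Output: UMBP

Answer: UMBP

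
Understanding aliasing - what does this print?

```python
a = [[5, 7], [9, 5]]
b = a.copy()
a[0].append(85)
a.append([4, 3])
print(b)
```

Key concept: shallow copy with nested lists.
Step by step:
`a = [[5, 7], [9, 5]]` → a = [[5, 7], [9, 5]]
`b = a.copy()` → b = [[5, 7], [9, 5]]
`a[0].append(85)` → a = [[5, 7, 85], [9, 5]]; b = [[5, 7, 85], [9, 5]]
`a.append([4, 3])` → a = [[5, 7, 85], [9, 5], [4, 3]]
`print(b)` → prints [[5, 7, 85], [9, 5]]

Answer: [[5, 7, 85], [9, 5]]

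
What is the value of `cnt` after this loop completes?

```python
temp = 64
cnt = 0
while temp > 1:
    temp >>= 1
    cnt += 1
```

Count right shifts until 1
`cnt` takes the values: 0 → 1 → 2 → 3 → 4 → 5 → 6

Answer: 6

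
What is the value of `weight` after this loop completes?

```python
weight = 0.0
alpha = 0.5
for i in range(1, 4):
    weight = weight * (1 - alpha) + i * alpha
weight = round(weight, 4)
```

Moving average with lr=0.5
`weight` takes the values: 0.0 → 0.5 → 1.25 → 2.125

Answer: 2.125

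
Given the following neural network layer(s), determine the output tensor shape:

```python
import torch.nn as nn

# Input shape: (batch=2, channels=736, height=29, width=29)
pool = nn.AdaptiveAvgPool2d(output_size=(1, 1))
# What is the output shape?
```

Input: (2, 736, 29, 29) -> Output: (2, 736, 1, 1)

Answer: (2, 736, 1, 1)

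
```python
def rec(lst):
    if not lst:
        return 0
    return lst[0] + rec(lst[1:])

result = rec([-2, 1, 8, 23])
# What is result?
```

(-2) + 1 + 8 + 23 + 0 = 30

Answer: 30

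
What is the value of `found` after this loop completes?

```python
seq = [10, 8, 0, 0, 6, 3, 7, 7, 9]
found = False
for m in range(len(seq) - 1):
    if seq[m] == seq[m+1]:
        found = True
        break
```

Check consecutive duplicates in [10, 8, 0, 0, 6, 3, 7, 7, 9]
`found` takes the values: False → True

Answer: True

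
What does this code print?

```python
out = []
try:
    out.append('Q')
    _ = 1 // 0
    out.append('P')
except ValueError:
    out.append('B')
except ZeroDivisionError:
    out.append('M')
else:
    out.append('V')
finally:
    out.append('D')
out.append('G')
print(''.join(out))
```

Execution trace: 'Q' (try body) → 'M' (except ZeroDivisionError) → 'D' (finally) → 'G' (after the try/except). Output: QMDG

Answer: QMDG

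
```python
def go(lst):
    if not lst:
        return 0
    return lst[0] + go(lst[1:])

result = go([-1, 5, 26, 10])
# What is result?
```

(-1) + 5 + 26 + 10 + 0 = 40

Answer: 40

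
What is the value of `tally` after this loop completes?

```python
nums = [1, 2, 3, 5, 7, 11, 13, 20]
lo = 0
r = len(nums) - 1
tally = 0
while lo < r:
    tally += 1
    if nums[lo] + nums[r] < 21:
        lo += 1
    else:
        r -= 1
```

Steps to find pair summing to 21
`tally` takes the values: 0 → 1 → 2 → 3 → 4 → 5 → 6 → 7

Answer: 7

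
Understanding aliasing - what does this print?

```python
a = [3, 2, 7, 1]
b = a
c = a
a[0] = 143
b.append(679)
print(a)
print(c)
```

Key concept: multiple aliases.
Step by step:
`a = [3, 2, 7, 1]` → a = [3, 2, 7, 1]
`b = a` → b = [3, 2, 7, 1] (same object as a)
`c = a` → c = [3, 2, 7, 1] (same object as a, b)
`a[0] = 143` → a = [143, 2, 7, 1] (same object as b, c); b = [143, 2, 7, 1] (same object as a, c); c = [143, 2, 7, 1] (same object as a, b)
`b.append(679)` → a = [143, 2, 7, 1, 679] (same object as b, c); b = [143, 2, 7, 1, 679] (same object as a, c); c = [143, 2, 7, 1, 679] (same object as a, b)
`print(a)` → prints [143, 2, 7, 1, 679]
`print(c)` → prints [143, 2, 7, 1, 679]

Answer:
[143, 2, 7, 1, 679]
[143, 2, 7, 1, 679]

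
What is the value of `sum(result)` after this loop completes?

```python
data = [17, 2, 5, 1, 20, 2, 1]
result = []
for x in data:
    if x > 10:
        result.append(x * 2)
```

Sum of doubled values > 10
`result` takes the values: [] → [34] → [34, 40]
So `sum(result)` = 74

Answer: 74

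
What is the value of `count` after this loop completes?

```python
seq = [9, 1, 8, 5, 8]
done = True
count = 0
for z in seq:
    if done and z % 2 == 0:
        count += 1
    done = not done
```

Count even values at even positions
`count` takes the values: 0 → 1 → 2

Answer: 2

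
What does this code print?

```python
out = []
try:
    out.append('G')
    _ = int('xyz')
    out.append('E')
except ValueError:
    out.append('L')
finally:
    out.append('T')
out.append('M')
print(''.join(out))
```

Execution trace: 'G' (try body) → 'L' (except ValueError) → 'T' (finally) → 'M' (after the try/except). Output: GLTM

Answer: GLTM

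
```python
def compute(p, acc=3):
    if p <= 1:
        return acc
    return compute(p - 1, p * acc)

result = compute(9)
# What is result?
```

Accumulator trace (n, acc): (9, 3) -> (8, 27) -> (7, 216) -> (6, 1512) -> (5, 9072) -> (4, 45360) -> (3, 181440) -> (2, 544320) -> (1, 1088640) -> return 1088640

Answer: 1088640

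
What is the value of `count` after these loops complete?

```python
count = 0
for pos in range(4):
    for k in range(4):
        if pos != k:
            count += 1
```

4² - 4 (exclude diagonal)
`count` takes the values: 0 → 1 → 2 → 3 → 4 → 5 → 6 → 7 → 8 → 9 → 10 → 11 → 12

Answer: 12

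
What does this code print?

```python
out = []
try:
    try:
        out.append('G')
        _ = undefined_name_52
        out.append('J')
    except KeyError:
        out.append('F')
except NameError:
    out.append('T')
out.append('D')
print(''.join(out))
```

Execution trace: 'G' (try body) → 'T' (outer except NameError) → 'D' (after the try/except). Output: GTD

Answer: GTD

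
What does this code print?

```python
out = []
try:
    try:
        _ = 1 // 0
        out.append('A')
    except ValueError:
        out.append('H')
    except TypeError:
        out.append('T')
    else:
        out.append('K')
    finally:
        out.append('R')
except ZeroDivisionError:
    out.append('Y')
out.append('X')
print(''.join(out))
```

Execution trace: 'R' (finally) → 'Y' (outer except ZeroDivisionError) → 'X' (after the try/except). Output: RYX

Answer: RYX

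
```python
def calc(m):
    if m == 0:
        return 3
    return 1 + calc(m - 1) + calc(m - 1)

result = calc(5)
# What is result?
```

calc(m) = 1 + 2·calc(m-1), calc(0)=3. Closed form: (3+1)·2^5 - 1 = 127.

Answer: 127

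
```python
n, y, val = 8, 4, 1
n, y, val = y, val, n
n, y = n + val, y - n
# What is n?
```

Trace:
`n, y, val = 8, 4, 1` → n = 8; y = 4; val = 1
`n, y, val = y, val, n` → n = 4; y = 1; val = 8
`n, y = n + val, y - n` → n = 12; y = -3
So n = 12

Answer: 12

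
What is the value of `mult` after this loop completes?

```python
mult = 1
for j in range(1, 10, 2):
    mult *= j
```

Product of 1, 3, 5, ... up to 9
`mult` takes the values: 1 → 3 → 15 → 105 → 945

Answer: 945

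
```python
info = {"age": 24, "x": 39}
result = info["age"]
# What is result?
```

Trace:
`info = {"age": 24, "x": 39}` → info = {'age': 24, 'x': 39}
`result = info["age"]` → result = 24
So result = 24

Answer: 24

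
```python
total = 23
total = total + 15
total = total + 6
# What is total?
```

Trace:
`total = 23` → total = 23
`total = total + 15` → total = 38
`total = total + 6` → total = 44
So total = 44

Answer: 44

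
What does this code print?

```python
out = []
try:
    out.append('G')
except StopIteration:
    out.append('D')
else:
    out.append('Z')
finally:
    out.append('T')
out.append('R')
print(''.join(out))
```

Execution trace: 'G' (try body, no exception) → 'Z' (else) → 'T' (finally) → 'R' (after the try/except). Output: GZTR

Answer: GZTR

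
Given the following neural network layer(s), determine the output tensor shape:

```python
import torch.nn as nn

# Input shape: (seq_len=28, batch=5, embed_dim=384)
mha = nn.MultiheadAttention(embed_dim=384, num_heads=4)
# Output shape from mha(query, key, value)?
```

Input: (28, 5, 384) -> Output: (28, 5, 384)

Answer: (28, 5, 384)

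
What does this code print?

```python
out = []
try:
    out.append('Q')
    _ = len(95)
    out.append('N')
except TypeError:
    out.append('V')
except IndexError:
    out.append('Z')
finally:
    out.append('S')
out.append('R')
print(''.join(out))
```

Execution trace: 'Q' (try body) → 'V' (except TypeError) → 'S' (finally) → 'R' (after the try/except). Output: QVSR

Answer: QVSR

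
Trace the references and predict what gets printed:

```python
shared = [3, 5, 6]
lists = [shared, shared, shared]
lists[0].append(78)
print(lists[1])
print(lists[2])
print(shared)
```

Key concept: list of same reference.
Step by step:
`shared = [3, 5, 6]` → shared = [3, 5, 6]
`lists = [shared, shared, shared]` → lists = [[3, 5, 6], [3, 5, 6], [3, 5, 6]]
`lists[0].append(78)` → shared = [3, 5, 6, 78]; lists = [[3, 5, 6, 78], [3, 5, 6, 78], [3, 5, 6, 78]]
`print(lists[1])` → prints [3, 5, 6, 78]
`print(lists[2])` → prints [3, 5, 6, 78]
`print(shared)` → prints [3, 5, 6, 78]

Answer:
[3, 5, 6, 78]
[3, 5, 6, 78]
[3, 5, 6, 78]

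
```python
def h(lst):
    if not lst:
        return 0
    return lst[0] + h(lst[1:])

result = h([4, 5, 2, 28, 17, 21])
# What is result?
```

4 + 5 + 2 + 28 + 17 + 21 + 0 = 77

Answer: 77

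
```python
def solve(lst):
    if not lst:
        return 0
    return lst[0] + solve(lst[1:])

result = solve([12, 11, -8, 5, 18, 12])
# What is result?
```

12 + 11 + (-8) + 5 + 18 + 12 + 0 = 50

Answer: 50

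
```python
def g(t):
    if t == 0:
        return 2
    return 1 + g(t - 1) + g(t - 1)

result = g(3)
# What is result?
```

g(t) = 1 + 2·g(t-1), g(0)=2. Closed form: (2+1)·2^3 - 1 = 23.

Answer: 23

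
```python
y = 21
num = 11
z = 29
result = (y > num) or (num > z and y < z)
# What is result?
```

Trace:
`y = 21` → y = 21
`num = 11` → num = 11
`z = 29` → z = 29
`result = (y > num) or (num > z and y < z)` → result = True
So result = True

Answer: True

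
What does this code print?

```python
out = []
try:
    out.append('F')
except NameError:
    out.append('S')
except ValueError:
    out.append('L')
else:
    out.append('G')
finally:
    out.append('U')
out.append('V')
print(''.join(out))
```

Execution trace: 'F' (try body, no exception) → 'G' (else) → 'U' (finally) → 'V' (after the try/except). Output: FGUV

Answer: FGUV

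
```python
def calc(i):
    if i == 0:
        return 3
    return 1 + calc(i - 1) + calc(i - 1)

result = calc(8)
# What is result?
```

calc(i) = 1 + 2·calc(i-1), calc(0)=3. Closed form: (3+1)·2^8 - 1 = 1023.

Answer: 1023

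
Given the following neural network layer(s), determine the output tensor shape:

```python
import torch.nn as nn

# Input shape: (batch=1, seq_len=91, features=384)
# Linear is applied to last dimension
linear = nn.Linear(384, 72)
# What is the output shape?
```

Input: (1, 91, 384) -> Output: (1, 91, 72)

Answer: (1, 91, 72)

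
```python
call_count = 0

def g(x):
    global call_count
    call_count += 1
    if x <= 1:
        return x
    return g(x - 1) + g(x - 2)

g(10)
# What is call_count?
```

Calls(x) = 1 + Calls(x-1) + Calls(x-2); Calls(0)=Calls(1)=1. For x=10 this gives 177.

Answer: 177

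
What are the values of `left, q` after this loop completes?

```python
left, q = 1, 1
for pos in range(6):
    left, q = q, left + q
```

Fibonacci: after 6 iterations
`left, q` takes the values: (1, 1) → (1, 2) → (2, 3) → (3, 5) → (5, 8) → (8, 13) → (13, 21)

Answer: 13, 21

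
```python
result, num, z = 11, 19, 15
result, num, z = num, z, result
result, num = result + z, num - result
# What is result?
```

Trace:
`result, num, z = 11, 19, 15` → result = 11; num = 19; z = 15
`result, num, z = num, z, result` → result = 19; num = 15; z = 11
`result, num = result + z, num - result` → result = 30; num = -4
So result = 30

Answer: 30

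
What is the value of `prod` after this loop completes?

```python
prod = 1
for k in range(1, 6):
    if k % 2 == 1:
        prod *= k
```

Product of odd numbers 1 to 5
`prod` takes the values: 1 → 3 → 15

Answer: 15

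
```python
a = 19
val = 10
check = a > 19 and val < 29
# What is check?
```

Trace:
`a = 19` → a = 19
`val = 10` → val = 10
`check = a > 19 and val < 29` → check = False
So check = False

Answer: False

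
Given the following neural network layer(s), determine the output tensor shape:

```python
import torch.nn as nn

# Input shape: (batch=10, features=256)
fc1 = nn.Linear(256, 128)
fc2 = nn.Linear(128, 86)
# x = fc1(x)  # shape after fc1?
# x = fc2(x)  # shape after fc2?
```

Input: (10, 256) -> after fc1: (10, 128) -> Output: (10, 86)

Answer: (10, 86)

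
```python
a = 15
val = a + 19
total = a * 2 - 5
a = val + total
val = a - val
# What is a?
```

Trace:
`a = 15` → a = 15
`val = a + 19` → val = 34
`total = a * 2 - 5` → total = 25
`a = val + total` → a = 59
`val = a - val` → val = 25
So a = 59

Answer: 59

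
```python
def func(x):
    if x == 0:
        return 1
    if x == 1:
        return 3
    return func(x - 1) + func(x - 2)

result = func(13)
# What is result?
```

Build up from base cases: func(0)=1, func(1)=3, func(2)=4, func(3)=7, func(4)=11, func(5)=18, func(6)=29, ..., func(13)=843

Answer: 843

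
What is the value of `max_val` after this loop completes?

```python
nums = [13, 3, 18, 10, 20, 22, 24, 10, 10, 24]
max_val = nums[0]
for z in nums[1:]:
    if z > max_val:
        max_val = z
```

Maximum of [13, 3, 18, 10, 20, 22, 24, 10, 10, 24]
`max_val` takes the values: 13 → 18 → 20 → 22 → 24

Answer: 24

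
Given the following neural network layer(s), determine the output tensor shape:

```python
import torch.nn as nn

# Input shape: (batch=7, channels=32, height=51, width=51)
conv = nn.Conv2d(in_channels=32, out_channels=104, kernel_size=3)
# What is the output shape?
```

Input: (7, 32, 51, 51) -> Output: (7, 104, 49, 49)

Answer: (7, 104, 49, 49)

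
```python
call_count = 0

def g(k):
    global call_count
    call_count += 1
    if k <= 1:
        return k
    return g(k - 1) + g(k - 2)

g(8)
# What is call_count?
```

Calls(k) = 1 + Calls(k-1) + Calls(k-2); Calls(0)=Calls(1)=1. For k=8 this gives 67.

Answer: 67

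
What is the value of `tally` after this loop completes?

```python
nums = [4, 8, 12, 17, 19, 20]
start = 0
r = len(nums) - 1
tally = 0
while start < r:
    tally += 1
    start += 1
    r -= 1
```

Iterations until pointers meet (list length 6)
`tally` takes the values: 0 → 1 → 2 → 3

Answer: 3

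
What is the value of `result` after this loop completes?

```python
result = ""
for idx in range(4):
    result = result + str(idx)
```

Concatenate digits 0 to 3
`result` takes the values: "" → "0" → "01" → "012" → "0123"

Answer: "0123"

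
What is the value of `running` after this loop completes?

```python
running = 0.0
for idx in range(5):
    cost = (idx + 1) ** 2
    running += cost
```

Sum of squared losses 1² + 2² + ... + 5²
`running` takes the values: 0.0 → 1.0 → 5.0 → 14.0 → 30.0 → 55.0

Answer: 55.0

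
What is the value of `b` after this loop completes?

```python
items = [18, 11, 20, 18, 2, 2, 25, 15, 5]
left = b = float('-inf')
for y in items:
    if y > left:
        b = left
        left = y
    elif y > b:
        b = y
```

Second largest (with repeats) in [18, 11, 20, 18, 2, 2, 25, 15, 5]
`b` takes the values: -inf → 11 → 18 → 20

Answer: 20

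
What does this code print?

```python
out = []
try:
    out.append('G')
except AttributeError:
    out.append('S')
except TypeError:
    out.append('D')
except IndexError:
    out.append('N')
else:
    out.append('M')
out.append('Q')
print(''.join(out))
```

Execution trace: 'G' (try body, no exception) → 'M' (else) → 'Q' (after the try/except). Output: GMQ

Answer: GMQ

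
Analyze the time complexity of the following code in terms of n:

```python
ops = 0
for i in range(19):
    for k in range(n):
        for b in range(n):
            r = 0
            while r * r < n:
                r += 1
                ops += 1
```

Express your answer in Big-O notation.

Each loop level contributes: 1 × n × n × √n. Multiplying the contributions gives O(n^2√n).

Answer: O(n^2√n)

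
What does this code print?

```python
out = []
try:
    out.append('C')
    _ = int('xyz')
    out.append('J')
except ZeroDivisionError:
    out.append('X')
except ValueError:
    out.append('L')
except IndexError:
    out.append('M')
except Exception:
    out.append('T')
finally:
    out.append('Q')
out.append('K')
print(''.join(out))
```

Execution trace: 'C' (try body) → 'L' (except ValueError) → 'Q' (finally) → 'K' (after the try/except). Output: CLQK

Answer: CLQK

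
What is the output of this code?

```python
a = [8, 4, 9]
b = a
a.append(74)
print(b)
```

Key concept: basic list aliasing.
Step by step:
`a = [8, 4, 9]` → a = [8, 4, 9]
`b = a` → b = [8, 4, 9] (same object as a)
`a.append(74)` → a = [8, 4, 9, 74] (same object as b); b = [8, 4, 9, 74] (same object as a)
`print(b)` → prints [8, 4, 9, 74]

Answer: [8, 4, 9, 74]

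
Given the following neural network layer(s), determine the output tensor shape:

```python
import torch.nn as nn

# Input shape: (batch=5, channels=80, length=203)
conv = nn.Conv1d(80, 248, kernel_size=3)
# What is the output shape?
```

Input: (5, 80, 203) -> Output: (5, 248, 201)

Answer: (5, 248, 201)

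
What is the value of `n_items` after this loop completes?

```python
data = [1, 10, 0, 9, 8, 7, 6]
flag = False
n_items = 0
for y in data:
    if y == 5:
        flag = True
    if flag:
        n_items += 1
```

Count elements after first 5 in [1, 10, 0, 9, 8, 7, 6]
`n_items` takes the values: 0

Answer: 0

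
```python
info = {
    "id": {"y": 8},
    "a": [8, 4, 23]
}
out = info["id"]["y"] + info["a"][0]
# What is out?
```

Trace:
`info = { ...` → info = {'id': {'y': 8}, 'a': [8, 4, 23]}
`out = info["id"]["y"] + info["a"][0]` → out = 16
So out = 16

Answer: 16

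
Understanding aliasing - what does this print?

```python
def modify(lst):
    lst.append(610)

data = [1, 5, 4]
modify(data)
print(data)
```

Key concept: function modifies passed list.
Step by step:
`data = [1, 5, 4]` → data = [1, 5, 4]
`modify(data)` → data = [1, 5, 4, 610]
`print(data)` → prints [1, 5, 4, 610]

Answer: [1, 5, 4, 610]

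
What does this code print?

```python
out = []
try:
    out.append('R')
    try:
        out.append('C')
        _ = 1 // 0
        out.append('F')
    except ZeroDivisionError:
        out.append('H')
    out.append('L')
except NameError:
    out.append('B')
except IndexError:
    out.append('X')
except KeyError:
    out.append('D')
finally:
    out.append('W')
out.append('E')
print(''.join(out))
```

Execution trace: 'R' (try body) → 'C' (inner try body) → 'H' (inner except ZeroDivisionError) → 'L' (try body, no exception) → 'W' (finally) → 'E' (after the try/except). Output: RCHLWE

Answer: RCHLWE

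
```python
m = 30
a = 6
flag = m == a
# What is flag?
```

Trace:
`m = 30` → m = 30
`a = 6` → a = 6
`flag = m == a` → flag = False
So flag = False

Answer: False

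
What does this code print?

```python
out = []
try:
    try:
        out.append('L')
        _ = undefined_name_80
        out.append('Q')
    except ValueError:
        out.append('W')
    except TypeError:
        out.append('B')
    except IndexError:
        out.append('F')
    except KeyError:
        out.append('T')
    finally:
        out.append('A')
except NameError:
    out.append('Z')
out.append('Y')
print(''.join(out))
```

Execution trace: 'L' (try body) → 'A' (finally) → 'Z' (outer except NameError) → 'Y' (after the try/except). Output: LAZY

Answer: LAZY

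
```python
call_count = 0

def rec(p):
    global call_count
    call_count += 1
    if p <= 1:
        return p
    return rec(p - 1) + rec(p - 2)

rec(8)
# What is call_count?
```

Calls(p) = 1 + Calls(p-1) + Calls(p-2); Calls(0)=Calls(1)=1. For p=8 this gives 67.

Answer: 67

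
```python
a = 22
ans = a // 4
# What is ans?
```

Trace:
`a = 22` → a = 22
`ans = a // 4` → ans = 5
So ans = 5

Answer: 5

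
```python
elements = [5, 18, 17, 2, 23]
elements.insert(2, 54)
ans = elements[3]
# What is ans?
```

Trace:
`elements = [5, 18, 17, 2, 23]` → elements = [5, 18, 17, 2, 23]
`elements.insert(2, 54)` → elements = [5, 18, 54, 17, 2, 23]
`ans = elements[3]` → ans = 17
So ans = 17

Answer: 17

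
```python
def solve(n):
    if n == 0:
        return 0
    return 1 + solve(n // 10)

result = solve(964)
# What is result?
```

Count of digits of 964: 3

Answer: 3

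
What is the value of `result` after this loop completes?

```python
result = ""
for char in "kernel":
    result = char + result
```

Reverse 'kernel'
`result` takes the values: "" → "k" → "ek" → "rek" → "nrek" → "enrek" → "lenrek"

Answer: "lenrek"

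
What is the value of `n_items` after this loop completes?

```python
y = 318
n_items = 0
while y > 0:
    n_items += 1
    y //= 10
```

Count digits by repeated division by 10
`n_items` takes the values: 0 → 1 → 2 → 3

Answer: 3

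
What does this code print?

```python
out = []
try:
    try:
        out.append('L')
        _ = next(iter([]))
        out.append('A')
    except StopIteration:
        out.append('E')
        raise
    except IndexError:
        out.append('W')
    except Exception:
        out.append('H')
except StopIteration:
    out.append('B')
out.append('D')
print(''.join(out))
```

Execution trace: 'L' (inner try body) → 'E' (inner except StopIteration) → 'B' (outer except StopIteration) → 'D' (after the try/except). Output: LEBD

Answer: LEBD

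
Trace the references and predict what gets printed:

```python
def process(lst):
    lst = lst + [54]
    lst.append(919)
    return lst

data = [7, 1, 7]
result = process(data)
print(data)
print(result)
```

Key concept: rebinding parameter vs mutation.
Step by step:
`data = [7, 1, 7]` → data = [7, 1, 7]
`result = process(data)` → result = [7, 1, 7, 54, 919]
`print(data)` → prints [7, 1, 7]
`print(result)` → prints [7, 1, 7, 54, 919]

Answer:
[7, 1, 7]
[7, 1, 7, 54, 919]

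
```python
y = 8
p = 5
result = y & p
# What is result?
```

Trace:
`y = 8` → y = 8
`p = 5` → p = 5
`result = y & p` → result = 0
So result = 0

Answer: 0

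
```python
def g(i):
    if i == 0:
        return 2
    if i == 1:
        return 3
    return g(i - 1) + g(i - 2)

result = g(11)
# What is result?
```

Build up from base cases: g(0)=2, g(1)=3, g(2)=5, g(3)=8, g(4)=13, g(5)=21, g(6)=34, ..., g(11)=377

Answer: 377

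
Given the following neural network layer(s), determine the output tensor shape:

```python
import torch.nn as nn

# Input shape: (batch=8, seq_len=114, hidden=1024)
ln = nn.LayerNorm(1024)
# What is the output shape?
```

Input: (8, 114, 1024) -> Output: (8, 114, 1024)

Answer: (8, 114, 1024)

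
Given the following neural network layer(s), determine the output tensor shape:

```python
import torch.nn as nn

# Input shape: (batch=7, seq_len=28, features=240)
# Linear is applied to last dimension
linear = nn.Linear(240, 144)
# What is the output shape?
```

Input: (7, 28, 240) -> Output: (7, 28, 144)

Answer: (7, 28, 144)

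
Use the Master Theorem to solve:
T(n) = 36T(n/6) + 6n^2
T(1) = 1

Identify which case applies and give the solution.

a=36, b=6, f(n)=6n^2. log_6(36) = 2. Since c=2 = 2, Case 2 applies: T(n) = Θ(n^log_b(a) · log n) = O(n^2 log n).

Answer: O(n^2 log n) - Case 2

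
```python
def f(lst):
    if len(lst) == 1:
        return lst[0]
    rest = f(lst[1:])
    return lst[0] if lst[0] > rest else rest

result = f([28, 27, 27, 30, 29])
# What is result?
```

Recursive max over [28, 27, 27, 30, 29] = 30

Answer: 30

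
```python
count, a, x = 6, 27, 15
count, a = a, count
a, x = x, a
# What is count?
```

Trace:
`count, a, x = 6, 27, 15` → count = 6; a = 27; x = 15
`count, a = a, count` → count = 27; a = 6
`a, x = x, a` → a = 15; x = 6
So count = 27

Answer: 27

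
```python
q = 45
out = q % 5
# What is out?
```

Trace:
`q = 45` → q = 45
`out = q % 5` → out = 0
So out = 0

Answer: 0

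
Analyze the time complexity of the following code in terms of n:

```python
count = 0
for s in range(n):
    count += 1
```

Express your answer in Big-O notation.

Each loop level contributes: n. Multiplying the contributions gives O(n).

Answer: O(n)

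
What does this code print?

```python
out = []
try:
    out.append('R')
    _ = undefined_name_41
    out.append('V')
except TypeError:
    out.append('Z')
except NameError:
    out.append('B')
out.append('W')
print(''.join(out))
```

Execution trace: 'R' (try body) → 'B' (except NameError) → 'W' (after the try/except). Output: RBW

Answer: RBW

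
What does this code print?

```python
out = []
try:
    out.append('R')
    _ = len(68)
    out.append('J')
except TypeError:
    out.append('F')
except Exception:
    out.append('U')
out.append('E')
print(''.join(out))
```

Execution trace: 'R' (try body) → 'F' (except TypeError) → 'E' (after the try/except). Output: RFE

Answer: RFE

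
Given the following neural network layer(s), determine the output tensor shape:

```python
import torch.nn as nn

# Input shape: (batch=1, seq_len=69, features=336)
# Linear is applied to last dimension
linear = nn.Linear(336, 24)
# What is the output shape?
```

Input: (1, 69, 336) -> Output: (1, 69, 24)

Answer: (1, 69, 24)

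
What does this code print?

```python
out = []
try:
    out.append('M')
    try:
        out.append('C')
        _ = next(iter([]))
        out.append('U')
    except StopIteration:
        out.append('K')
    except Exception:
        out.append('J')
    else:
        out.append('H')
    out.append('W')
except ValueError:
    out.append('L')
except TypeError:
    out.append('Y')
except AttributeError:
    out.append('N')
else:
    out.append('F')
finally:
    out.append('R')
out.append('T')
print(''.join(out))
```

Execution trace: 'M' (try body) → 'C' (inner try body) → 'K' (inner except StopIteration) → 'W' (try body, no exception) → 'F' (else) → 'R' (finally) → 'T' (after the try/except). Output: MCKWFRT

Answer: MCKWFRT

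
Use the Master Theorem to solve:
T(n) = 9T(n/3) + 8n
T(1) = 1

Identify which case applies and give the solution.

a=9, b=3, f(n)=8n. log_3(9) = 2. Since c=1 < 2, Case 1 applies: T(n) = Θ(n^log_b(a)) = O(n^2).

Answer: O(n^2) - Case 1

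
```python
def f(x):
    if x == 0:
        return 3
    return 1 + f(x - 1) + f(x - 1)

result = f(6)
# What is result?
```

f(x) = 1 + 2·f(x-1), f(0)=3. Closed form: (3+1)·2^6 - 1 = 255.

Answer: 255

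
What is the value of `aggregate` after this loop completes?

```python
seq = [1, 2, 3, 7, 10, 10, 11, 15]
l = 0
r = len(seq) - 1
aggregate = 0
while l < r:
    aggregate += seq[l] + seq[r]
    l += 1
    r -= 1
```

Sum of pairs from ends
`aggregate` takes the values: 0 → 16 → 29 → 42 → 59

Answer: 59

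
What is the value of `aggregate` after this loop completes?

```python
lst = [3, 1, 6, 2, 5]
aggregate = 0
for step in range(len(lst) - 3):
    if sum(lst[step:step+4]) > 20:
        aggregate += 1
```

Count windows with sum > 20
`aggregate` takes the values: 0

Answer: 0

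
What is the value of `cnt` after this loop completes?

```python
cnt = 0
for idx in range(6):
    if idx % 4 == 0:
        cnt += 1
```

Count numbers divisible by 4 in range(6)
`cnt` takes the values: 0 → 1 → 2

Answer: 2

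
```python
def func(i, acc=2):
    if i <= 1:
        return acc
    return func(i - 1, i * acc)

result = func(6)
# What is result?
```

Accumulator trace (n, acc): (6, 2) -> (5, 12) -> (4, 60) -> (3, 240) -> (2, 720) -> (1, 1440) -> return 1440

Answer: 1440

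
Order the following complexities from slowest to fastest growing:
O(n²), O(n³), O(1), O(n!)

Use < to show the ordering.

Ordered by growth rate: O(1) < O(n²) < O(n³) < O(n!)

Answer: O(1) < O(n²) < O(n³) < O(n!)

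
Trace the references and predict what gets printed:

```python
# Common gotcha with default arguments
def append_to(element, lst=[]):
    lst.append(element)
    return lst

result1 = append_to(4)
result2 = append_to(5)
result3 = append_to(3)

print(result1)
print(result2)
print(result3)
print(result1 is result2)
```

Key concept: mutable default argument gotcha.
Step by step:
`result1 = append_to(4)` → result1 = [4]
`result2 = append_to(5)` → result1 = [4, 5] (same object as result2); result2 = [4, 5] (same object as result1)
`result3 = append_to(3)` → result1 = [4, 5, 3] (same object as result2, result3); result2 = [4, 5, 3] (same object as result1, result3); result3 = [4, 5, 3] (same object as result1, result2)
`print(result1)` → prints [4, 5, 3]
`print(result2)` → prints [4, 5, 3]
`print(result3)` → prints [4, 5, 3]
`print(result1 is result2)` → prints True

Answer:
[4, 5, 3]
[4, 5, 3]
[4, 5, 3]
True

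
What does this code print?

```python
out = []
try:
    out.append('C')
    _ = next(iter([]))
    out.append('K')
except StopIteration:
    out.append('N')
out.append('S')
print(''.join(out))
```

Execution trace: 'C' (try body) → 'N' (except StopIteration) → 'S' (after the try/except). Output: CNS

Answer: CNS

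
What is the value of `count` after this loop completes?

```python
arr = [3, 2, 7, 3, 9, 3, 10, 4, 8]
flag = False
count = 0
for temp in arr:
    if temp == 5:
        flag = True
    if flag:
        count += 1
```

Count elements after first 5 in [3, 2, 7, 3, 9, 3, 10, 4, 8]
`count` takes the values: 0

Answer: 0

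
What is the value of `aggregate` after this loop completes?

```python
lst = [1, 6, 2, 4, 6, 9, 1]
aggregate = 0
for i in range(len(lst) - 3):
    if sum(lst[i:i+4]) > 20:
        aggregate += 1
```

Count windows with sum > 20
`aggregate` takes the values: 0 → 1

Answer: 1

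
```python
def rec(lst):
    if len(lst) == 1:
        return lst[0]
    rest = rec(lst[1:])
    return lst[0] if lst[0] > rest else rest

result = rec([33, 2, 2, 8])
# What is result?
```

Recursive max over [33, 2, 2, 8] = 33

Answer: 33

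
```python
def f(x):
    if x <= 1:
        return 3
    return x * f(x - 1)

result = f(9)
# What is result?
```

f(9) = 9 * 8 * 7 * 6 * 5 * 4 * 3 * 2 * 3 = 1088640

Answer: 1088640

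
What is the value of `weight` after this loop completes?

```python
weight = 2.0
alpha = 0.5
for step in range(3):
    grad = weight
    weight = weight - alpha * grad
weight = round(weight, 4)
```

Gradient descent: w = 2.0 * (1 - 0.5)^3
`weight` takes the values: 2.0 → 1.0 → 0.5 → 0.25

Answer: 0.25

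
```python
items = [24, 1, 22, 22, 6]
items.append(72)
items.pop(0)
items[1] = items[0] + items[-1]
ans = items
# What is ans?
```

Trace:
`items = [24, 1, 22, 22, 6]` → items = [24, 1, 22, 22, 6]
`items.append(72)` → items = [24, 1, 22, 22, 6, 72]
`items.pop(0)` → items = [1, 22, 22, 6, 72]
`items[1] = items[0] + items[-1]` → items = [1, 73, 22, 6, 72]
`ans = items` → ans = [1, 73, 22, 6, 72]
So ans = [1, 73, 22, 6, 72]

Answer: [1, 73, 22, 6, 72]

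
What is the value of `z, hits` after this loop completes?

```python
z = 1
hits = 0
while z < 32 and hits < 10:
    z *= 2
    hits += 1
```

Double until >= 32 or 10 iterations
`z, hits` takes the values: (1, 0) → (2, 0) → (2, 1) → (4, 1) → (4, 2) → (8, 2) → (8, 3) → (16, 3) → (16, 4) → (32, 4) → (32, 5)

Answer: 32, 5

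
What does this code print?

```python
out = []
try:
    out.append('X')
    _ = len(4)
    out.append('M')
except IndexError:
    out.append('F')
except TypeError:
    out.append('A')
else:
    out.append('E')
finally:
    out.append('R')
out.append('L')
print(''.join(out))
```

Execution trace: 'X' (try body) → 'A' (except TypeError) → 'R' (finally) → 'L' (after the try/except). Output: XARL

Answer: XARL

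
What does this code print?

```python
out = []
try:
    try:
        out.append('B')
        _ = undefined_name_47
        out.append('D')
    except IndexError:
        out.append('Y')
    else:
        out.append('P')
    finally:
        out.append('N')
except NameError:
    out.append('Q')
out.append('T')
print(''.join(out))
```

Execution trace: 'B' (try body) → 'N' (finally) → 'Q' (outer except NameError) → 'T' (after the try/except). Output: BNQT

Answer: BNQT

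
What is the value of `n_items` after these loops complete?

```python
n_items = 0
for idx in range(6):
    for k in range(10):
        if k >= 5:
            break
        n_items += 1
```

Inner breaks at 5, outer runs 6 times
`n_items` takes the values: 0 → 1 → 2 → 3 → 4 → 5 → 6 → 7 → 8 → 9 → 10 → 11 → 12 → 13 → 14 → 15 → 16 → 17 → 18 → 19 → 20 → 21 → 22 → 23 → 24 → 25 → 26 → 27 → 28 → 29 → 30

Answer: 30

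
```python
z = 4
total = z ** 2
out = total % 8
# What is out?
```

Trace:
`z = 4` → z = 4
`total = z ** 2` → total = 16
`out = total % 8` → out = 0
So out = 0

Answer: 0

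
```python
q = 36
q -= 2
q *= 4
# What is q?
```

Trace:
`q = 36` → q = 36
`q -= 2` → q = 34
`q *= 4` → q = 136
So q = 136

Answer: 136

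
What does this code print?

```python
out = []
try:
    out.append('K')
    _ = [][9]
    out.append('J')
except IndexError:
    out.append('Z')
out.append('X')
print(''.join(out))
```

Execution trace: 'K' (try body) → 'Z' (except IndexError) → 'X' (after the try/except). Output: KZX

Answer: KZX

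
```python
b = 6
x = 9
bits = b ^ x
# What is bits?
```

Trace:
`b = 6` → b = 6
`x = 9` → x = 9
`bits = b ^ x` → bits = 15
So bits = 15

Answer: 15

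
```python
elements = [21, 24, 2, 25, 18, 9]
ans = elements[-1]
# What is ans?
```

Trace:
`elements = [21, 24, 2, 25, 18, 9]` → elements = [21, 24, 2, 25, 18, 9]
`ans = elements[-1]` → ans = 9
So ans = 9

Answer: 9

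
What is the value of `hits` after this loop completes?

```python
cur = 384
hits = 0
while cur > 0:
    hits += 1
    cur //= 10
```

Count digits by repeated division by 10
`hits` takes the values: 0 → 1 → 2 → 3

Answer: 3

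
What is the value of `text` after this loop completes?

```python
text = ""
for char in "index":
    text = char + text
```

Reverse 'index'
`text` takes the values: "" → "i" → "ni" → "dni" → "edni" → "xedni"

Answer: "xedni"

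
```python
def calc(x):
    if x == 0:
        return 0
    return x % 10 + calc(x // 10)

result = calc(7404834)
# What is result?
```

Sum of digits of 7404834: 4 + 3 + 8 + 4 + 0 + 4 + 7 = 30

Answer: 30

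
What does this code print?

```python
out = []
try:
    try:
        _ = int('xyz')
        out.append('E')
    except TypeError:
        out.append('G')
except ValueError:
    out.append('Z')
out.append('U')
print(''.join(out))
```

Execution trace: 'Z' (outer except ValueError) → 'U' (after the try/except). Output: ZU

Answer: ZU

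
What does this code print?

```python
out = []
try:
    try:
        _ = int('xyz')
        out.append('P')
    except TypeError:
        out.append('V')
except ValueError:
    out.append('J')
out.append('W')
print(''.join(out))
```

Execution trace: 'J' (outer except ValueError) → 'W' (after the try/except). Output: JW

Answer: JW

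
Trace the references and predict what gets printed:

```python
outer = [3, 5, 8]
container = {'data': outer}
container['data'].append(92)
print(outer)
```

Key concept: dict holds reference to list.
Step by step:
`outer = [3, 5, 8]` → outer = [3, 5, 8]
`container = {'data': outer}` → container = {'data': [3, 5, 8]}
`container['data'].append(92)` → outer = [3, 5, 8, 92]; container = {'data': [3, 5, 8, 92]}
`print(outer)` → prints [3, 5, 8, 92]

Answer: [3, 5, 8, 92]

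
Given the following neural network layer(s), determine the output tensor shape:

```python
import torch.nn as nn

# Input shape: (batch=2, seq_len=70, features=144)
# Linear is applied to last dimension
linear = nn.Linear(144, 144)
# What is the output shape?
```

Input: (2, 70, 144) -> Output: (2, 70, 144)

Answer: (2, 70, 144)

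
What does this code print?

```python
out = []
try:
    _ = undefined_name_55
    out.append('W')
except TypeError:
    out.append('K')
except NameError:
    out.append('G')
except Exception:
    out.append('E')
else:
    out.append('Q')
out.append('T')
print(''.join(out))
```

Execution trace: 'G' (except NameError) → 'T' (after the try/except). Output: GT

Answer: GT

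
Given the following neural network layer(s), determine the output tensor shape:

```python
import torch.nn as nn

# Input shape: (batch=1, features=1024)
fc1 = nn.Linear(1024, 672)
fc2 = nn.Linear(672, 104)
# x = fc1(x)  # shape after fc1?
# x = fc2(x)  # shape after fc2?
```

Input: (1, 1024) -> after fc1: (1, 672) -> Output: (1, 104)

Answer: (1, 104)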